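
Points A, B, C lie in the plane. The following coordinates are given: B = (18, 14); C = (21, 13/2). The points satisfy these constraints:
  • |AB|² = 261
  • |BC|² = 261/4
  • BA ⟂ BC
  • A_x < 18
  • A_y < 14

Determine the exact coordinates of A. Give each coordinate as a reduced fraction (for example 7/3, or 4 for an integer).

A = (3, 8)

1. A_x = 3  [[BA ⟂ BC ⇒ 3x-15/2y+51=0] ∩ [|A−(18, 14)|²=261]]
2. A_y = 8  [[BA ⟂ BC ⇒ 3x-15/2y+51=0] ∩ [|A−(18, 14)|²=261]]
   so A = (3, 8)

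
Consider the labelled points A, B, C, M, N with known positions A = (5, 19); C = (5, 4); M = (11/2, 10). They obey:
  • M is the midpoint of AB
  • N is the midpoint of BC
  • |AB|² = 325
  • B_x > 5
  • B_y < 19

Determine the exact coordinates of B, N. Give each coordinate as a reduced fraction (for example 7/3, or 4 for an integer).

1. B_x = 6  [B = 2·M−A = 2·(11/2, 10)−(5, 19)]
2. B_y = 1  [B = 2·M−A = 2·(11/2, 10)−(5, 19)]
   so B = (6, 1)
3. N_x = 11/2  [2·N = B+C = (6, 1)+(5, 4)]
4. N_y = 5/2  [2·N = B+C = (6, 1)+(5, 4)]
   so N = (11/2, 5/2)

B = (6, 1)
N = (11/2, 5/2)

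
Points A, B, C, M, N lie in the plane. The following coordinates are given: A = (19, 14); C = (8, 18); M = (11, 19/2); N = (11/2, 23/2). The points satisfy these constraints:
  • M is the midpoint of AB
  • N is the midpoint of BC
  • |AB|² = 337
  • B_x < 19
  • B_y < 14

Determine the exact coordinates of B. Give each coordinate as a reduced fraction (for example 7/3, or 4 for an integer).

B = (3, 5)

1. B_x = 3  [B = 2·M−A = 2·(11, 19/2)−(19, 14)]
2. B_y = 5  [B = 2·M−A = 2·(11, 19/2)−(19, 14)]
   so B = (3, 5)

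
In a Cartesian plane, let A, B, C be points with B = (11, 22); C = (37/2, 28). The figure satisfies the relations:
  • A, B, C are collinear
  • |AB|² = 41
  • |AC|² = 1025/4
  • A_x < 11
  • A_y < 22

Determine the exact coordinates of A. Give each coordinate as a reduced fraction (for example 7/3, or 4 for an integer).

1. A_x = 6  [[A, B, C are collinear ⇒ -6x+15/2y-99=0] ∩ [|A−(11, 22)|²=41]]
2. A_y = 18  [[A, B, C are collinear ⇒ -6x+15/2y-99=0] ∩ [|A−(11, 22)|²=41]]
   so A = (6, 18)

A = (6, 18)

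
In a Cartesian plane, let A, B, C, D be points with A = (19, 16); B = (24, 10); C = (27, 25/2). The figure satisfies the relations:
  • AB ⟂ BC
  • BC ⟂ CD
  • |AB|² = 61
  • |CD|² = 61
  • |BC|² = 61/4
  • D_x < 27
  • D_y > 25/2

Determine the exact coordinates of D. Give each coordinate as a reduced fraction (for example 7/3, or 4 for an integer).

D = (22, 37/2)

1. D_x = 22  [[BC ⟂ CD ⇒ 3x+5/2y-449/4=0] ∩ [|D−(27, 25/2)|²=61]]
2. D_y = 37/2  [[BC ⟂ CD ⇒ 3x+5/2y-449/4=0] ∩ [|D−(27, 25/2)|²=61]]
   so D = (22, 37/2)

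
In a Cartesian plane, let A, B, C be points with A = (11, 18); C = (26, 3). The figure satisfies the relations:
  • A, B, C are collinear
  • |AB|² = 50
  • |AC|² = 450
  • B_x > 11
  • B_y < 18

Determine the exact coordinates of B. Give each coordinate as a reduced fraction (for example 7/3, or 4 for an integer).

B = (16, 13)

1. B_x = 16  [[A, B, C are collinear ⇒ -15x-15y+435=0] ∩ [|B−(11, 18)|²=50]]
2. B_y = 13  [[A, B, C are collinear ⇒ -15x-15y+435=0] ∩ [|B−(11, 18)|²=50]]
   so B = (16, 13)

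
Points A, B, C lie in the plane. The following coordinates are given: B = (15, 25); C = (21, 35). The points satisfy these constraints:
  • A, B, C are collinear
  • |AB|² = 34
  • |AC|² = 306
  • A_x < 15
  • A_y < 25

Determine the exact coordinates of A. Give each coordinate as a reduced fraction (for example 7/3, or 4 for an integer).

A = (12, 20)

1. A_x = 12  [[A, B, C are collinear ⇒ -10x+6y=0] ∩ [|A−(15, 25)|²=34]]
2. A_y = 20  [[A, B, C are collinear ⇒ -10x+6y=0] ∩ [|A−(15, 25)|²=34]]
   so A = (12, 20)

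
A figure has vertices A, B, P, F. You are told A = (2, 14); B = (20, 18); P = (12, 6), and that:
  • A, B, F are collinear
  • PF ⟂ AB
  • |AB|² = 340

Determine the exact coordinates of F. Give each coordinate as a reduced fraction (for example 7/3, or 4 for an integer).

F = (836/85, 1338/85)

1. F_x = 836/85  [[A, B, F are collinear ⇒ -4x+18y-244=0] ∩ [PF ⟂ AB ⇒ 18x+4y-240=0]]
2. F_y = 1338/85  [[A, B, F are collinear ⇒ -4x+18y-244=0] ∩ [PF ⟂ AB ⇒ 18x+4y-240=0]]
   so F = (836/85, 1338/85)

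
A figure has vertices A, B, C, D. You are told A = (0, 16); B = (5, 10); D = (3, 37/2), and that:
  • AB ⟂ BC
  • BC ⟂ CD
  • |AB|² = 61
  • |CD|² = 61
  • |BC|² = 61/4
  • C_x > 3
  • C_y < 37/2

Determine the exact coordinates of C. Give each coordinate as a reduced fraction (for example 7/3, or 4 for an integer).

1. C_x = 8  [[AB ⟂ BC ⇒ 5x-6y+35=0] ∩ [|C−(3, 37/2)|²=61]]
2. C_y = 25/2  [[AB ⟂ BC ⇒ 5x-6y+35=0] ∩ [|C−(3, 37/2)|²=61]]
   so C = (8, 25/2)

C = (8, 25/2)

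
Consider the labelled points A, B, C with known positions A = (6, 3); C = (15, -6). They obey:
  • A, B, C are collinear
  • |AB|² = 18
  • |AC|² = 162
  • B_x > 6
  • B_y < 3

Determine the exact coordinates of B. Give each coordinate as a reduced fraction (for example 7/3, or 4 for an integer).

1. B_x = 9  [[A, B, C are collinear ⇒ -9x-9y+81=0] ∩ [|B−(6, 3)|²=18]]
2. B_y = 0  [[A, B, C are collinear ⇒ -9x-9y+81=0] ∩ [|B−(6, 3)|²=18]]
   so B = (9, 0)

B = (9, 0)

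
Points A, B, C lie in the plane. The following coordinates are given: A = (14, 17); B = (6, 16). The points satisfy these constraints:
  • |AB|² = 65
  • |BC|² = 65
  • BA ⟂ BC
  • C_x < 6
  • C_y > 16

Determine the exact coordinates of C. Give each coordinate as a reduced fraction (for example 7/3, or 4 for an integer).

1. C_x = 5  [[BA ⟂ BC ⇒ 8x+1y-64=0] ∩ [|C−(6, 16)|²=65]]
2. C_y = 24  [[BA ⟂ BC ⇒ 8x+1y-64=0] ∩ [|C−(6, 16)|²=65]]
   so C = (5, 24)

C = (5, 24)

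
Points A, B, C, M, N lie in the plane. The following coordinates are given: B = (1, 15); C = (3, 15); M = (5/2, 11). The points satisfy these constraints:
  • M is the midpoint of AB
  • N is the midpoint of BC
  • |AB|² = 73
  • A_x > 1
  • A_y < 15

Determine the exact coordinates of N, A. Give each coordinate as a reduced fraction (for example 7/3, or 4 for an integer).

1. A_x = 4  [A = 2·M−B = 2·(5/2, 11)−(1, 15)]
2. A_y = 7  [A = 2·M−B = 2·(5/2, 11)−(1, 15)]
   so A = (4, 7)
3. N_x = 2  [2·N = B+C = (1, 15)+(3, 15)]
4. N_y = 15  [2·N = B+C = (1, 15)+(3, 15)]
   so N = (2, 15)

N = (2, 15)
A = (4, 7)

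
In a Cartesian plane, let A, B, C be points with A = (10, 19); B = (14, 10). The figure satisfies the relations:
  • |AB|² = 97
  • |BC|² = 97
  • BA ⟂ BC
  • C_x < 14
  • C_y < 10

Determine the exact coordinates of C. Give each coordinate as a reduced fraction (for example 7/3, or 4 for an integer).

C = (5, 6)

1. C_x = 5  [[BA ⟂ BC ⇒ -4x+9y-34=0] ∩ [|C−(14, 10)|²=97]]
2. C_y = 6  [[BA ⟂ BC ⇒ -4x+9y-34=0] ∩ [|C−(14, 10)|²=97]]
   so C = (5, 6)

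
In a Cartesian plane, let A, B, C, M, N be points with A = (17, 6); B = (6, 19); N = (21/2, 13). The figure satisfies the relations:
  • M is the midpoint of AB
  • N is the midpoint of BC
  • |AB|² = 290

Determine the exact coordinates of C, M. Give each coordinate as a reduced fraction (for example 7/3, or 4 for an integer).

1. M_x = 23/2  [2·M = A+B = (17, 6)+(6, 19)]
2. M_y = 25/2  [2·M = A+B = (17, 6)+(6, 19)]
   so M = (23/2, 25/2)
3. C_x = 15  [C = 2·N−B = 2·(21/2, 13)−(6, 19)]
4. C_y = 7  [C = 2·N−B = 2·(21/2, 13)−(6, 19)]
   so C = (15, 7)

C = (15, 7)
M = (23/2, 25/2)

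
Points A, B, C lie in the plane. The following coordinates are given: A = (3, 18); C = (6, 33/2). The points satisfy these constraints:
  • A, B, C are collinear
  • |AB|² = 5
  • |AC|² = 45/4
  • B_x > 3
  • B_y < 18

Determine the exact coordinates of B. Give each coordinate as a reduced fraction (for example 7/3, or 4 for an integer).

1. B_x = 5  [[A, B, C are collinear ⇒ -3/2x-3y+117/2=0] ∩ [|B−(3, 18)|²=5]]
2. B_y = 17  [[A, B, C are collinear ⇒ -3/2x-3y+117/2=0] ∩ [|B−(3, 18)|²=5]]
   so B = (5, 17)

B = (5, 17)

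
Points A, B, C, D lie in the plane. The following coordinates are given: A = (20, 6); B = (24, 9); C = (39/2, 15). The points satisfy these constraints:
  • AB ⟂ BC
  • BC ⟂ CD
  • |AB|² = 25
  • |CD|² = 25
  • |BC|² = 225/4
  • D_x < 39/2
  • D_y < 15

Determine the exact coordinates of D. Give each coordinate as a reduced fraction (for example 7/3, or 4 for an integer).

1. D_x = 31/2  [[BC ⟂ CD ⇒ -9/2x+6y-9/4=0] ∩ [|D−(39/2, 15)|²=25]]
2. D_y = 12  [[BC ⟂ CD ⇒ -9/2x+6y-9/4=0] ∩ [|D−(39/2, 15)|²=25]]
   so D = (31/2, 12)

D = (31/2, 12)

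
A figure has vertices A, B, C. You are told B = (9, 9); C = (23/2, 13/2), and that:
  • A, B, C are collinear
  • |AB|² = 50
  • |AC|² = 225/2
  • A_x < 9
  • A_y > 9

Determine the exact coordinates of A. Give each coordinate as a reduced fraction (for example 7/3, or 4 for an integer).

1. A_x = 4  [[A, B, C are collinear ⇒ 5/2x+5/2y-45=0] ∩ [|A−(9, 9)|²=50]]
2. A_y = 14  [[A, B, C are collinear ⇒ 5/2x+5/2y-45=0] ∩ [|A−(9, 9)|²=50]]
   so A = (4, 14)

A = (4, 14)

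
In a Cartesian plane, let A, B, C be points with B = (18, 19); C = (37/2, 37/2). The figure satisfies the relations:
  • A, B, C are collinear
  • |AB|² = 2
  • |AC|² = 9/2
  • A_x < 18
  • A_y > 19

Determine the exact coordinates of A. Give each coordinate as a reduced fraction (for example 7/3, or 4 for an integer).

1. A_x = 17  [[A, B, C are collinear ⇒ 1/2x+1/2y-37/2=0] ∩ [|A−(18, 19)|²=2]]
2. A_y = 20  [[A, B, C are collinear ⇒ 1/2x+1/2y-37/2=0] ∩ [|A−(18, 19)|²=2]]
   so A = (17, 20)

A = (17, 20)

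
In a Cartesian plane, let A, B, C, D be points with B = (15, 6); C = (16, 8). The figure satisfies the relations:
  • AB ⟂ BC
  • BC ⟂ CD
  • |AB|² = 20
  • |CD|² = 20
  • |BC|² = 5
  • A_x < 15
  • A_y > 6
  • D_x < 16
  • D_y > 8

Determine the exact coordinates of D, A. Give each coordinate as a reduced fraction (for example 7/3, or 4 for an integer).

1. D_x = 12  [[BC ⟂ CD ⇒ 1x+2y-32=0] ∩ [|D−(16, 8)|²=20]]
2. D_y = 10  [[BC ⟂ CD ⇒ 1x+2y-32=0] ∩ [|D−(16, 8)|²=20]]
   so D = (12, 10)
3. A_x = 11  [[AB ⟂ BC ⇒ -1x-2y+27=0] ∩ [|A−(15, 6)|²=20]]
4. A_y = 8  [[AB ⟂ BC ⇒ -1x-2y+27=0] ∩ [|A−(15, 6)|²=20]]
   so A = (11, 8)

D = (12, 10)
A = (11, 8)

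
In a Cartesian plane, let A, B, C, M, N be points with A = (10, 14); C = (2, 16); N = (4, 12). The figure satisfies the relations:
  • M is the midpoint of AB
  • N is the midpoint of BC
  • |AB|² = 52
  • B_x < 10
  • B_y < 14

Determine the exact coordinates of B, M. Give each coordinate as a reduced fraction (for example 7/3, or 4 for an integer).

B = (6, 8)
M = (8, 11)

1. B_x = 6  [B = 2·N−C = 2·(4, 12)−(2, 16)]
2. B_y = 8  [B = 2·N−C = 2·(4, 12)−(2, 16)]
   so B = (6, 8)
3. M_x = 8  [2·M = A+B = (10, 14)+(6, 8)]
4. M_y = 11  [2·M = A+B = (10, 14)+(6, 8)]
   so M = (8, 11)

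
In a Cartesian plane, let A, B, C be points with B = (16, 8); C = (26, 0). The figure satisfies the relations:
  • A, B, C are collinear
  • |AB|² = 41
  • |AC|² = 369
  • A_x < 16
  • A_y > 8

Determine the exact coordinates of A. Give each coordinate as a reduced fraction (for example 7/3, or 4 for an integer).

1. A_x = 11  [[A, B, C are collinear ⇒ 8x+10y-208=0] ∩ [|A−(16, 8)|²=41]]
2. A_y = 12  [[A, B, C are collinear ⇒ 8x+10y-208=0] ∩ [|A−(16, 8)|²=41]]
   so A = (11, 12)

A = (11, 12)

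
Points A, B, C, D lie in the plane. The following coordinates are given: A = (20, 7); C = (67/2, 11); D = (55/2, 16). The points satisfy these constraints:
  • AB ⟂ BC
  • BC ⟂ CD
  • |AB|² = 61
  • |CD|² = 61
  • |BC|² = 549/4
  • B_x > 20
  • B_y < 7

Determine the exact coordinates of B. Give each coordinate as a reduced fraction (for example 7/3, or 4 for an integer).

B = (26, 2)

1. B_x = 26  [[BC ⟂ CD ⇒ 6x-5y-146=0] ∩ [|B−(20, 7)|²=61]]
2. B_y = 2  [[BC ⟂ CD ⇒ 6x-5y-146=0] ∩ [|B−(20, 7)|²=61]]
   so B = (26, 2)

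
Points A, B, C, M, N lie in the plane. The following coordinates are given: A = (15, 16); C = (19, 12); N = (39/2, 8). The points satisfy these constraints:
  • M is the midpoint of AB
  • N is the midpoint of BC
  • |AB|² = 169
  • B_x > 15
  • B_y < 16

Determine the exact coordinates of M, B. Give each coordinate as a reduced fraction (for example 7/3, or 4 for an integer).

M = (35/2, 10)
B = (20, 4)

1. B_x = 20  [B = 2·N−C = 2·(39/2, 8)−(19, 12)]
2. B_y = 4  [B = 2·N−C = 2·(39/2, 8)−(19, 12)]
   so B = (20, 4)
3. M_x = 35/2  [2·M = A+B = (15, 16)+(20, 4)]
4. M_y = 10  [2·M = A+B = (15, 16)+(20, 4)]
   so M = (35/2, 10)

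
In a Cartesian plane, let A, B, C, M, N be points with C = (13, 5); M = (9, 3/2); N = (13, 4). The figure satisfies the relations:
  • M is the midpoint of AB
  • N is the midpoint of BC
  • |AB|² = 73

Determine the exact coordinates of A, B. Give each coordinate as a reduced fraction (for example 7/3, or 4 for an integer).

A = (5, 0)
B = (13, 3)

1. B_x = 13  [B = 2·N−C = 2·(13, 4)−(13, 5)]
2. B_y = 3  [B = 2·N−C = 2·(13, 4)−(13, 5)]
   so B = (13, 3)
3. A_x = 5  [A = 2·M−B = 2·(9, 3/2)−(13, 3)]
4. A_y = 0  [A = 2·M−B = 2·(9, 3/2)−(13, 3)]
   so A = (5, 0)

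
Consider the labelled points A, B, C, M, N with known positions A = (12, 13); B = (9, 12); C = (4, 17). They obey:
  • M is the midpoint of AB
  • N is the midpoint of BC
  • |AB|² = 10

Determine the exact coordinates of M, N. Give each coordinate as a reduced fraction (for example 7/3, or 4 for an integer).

M = (21/2, 25/2)
N = (13/2, 29/2)

1. M_x = 21/2  [2·M = A+B = (12, 13)+(9, 12)]
2. M_y = 25/2  [2·M = A+B = (12, 13)+(9, 12)]
   so M = (21/2, 25/2)
3. N_x = 13/2  [2·N = B+C = (9, 12)+(4, 17)]
4. N_y = 29/2  [2·N = B+C = (9, 12)+(4, 17)]
   so N = (13/2, 29/2)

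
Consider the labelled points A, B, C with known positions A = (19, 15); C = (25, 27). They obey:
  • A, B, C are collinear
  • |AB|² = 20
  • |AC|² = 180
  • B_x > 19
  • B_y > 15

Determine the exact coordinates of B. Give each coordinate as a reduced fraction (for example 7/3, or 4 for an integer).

B = (21, 19)

1. B_x = 21  [[A, B, C are collinear ⇒ 12x-6y-138=0] ∩ [|B−(19, 15)|²=20]]
2. B_y = 19  [[A, B, C are collinear ⇒ 12x-6y-138=0] ∩ [|B−(19, 15)|²=20]]
   so B = (21, 19)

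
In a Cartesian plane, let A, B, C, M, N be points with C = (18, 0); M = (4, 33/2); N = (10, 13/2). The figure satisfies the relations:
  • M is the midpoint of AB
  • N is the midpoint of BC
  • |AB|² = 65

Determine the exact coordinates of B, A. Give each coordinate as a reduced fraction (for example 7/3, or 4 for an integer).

1. B_x = 2  [B = 2·N−C = 2·(10, 13/2)−(18, 0)]
2. B_y = 13  [B = 2·N−C = 2·(10, 13/2)−(18, 0)]
   so B = (2, 13)
3. A_x = 6  [A = 2·M−B = 2·(4, 33/2)−(2, 13)]
4. A_y = 20  [A = 2·M−B = 2·(4, 33/2)−(2, 13)]
   so A = (6, 20)

B = (2, 13)
A = (6, 20)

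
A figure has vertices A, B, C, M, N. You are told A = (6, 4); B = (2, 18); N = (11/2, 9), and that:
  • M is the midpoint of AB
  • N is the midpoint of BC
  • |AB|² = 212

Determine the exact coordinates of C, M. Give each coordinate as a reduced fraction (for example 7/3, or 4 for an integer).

C = (9, 0)
M = (4, 11)

1. M_x = 4  [2·M = A+B = (6, 4)+(2, 18)]
2. M_y = 11  [2·M = A+B = (6, 4)+(2, 18)]
   so M = (4, 11)
3. C_x = 9  [C = 2·N−B = 2·(11/2, 9)−(2, 18)]
4. C_y = 0  [C = 2·N−B = 2·(11/2, 9)−(2, 18)]
   so C = (9, 0)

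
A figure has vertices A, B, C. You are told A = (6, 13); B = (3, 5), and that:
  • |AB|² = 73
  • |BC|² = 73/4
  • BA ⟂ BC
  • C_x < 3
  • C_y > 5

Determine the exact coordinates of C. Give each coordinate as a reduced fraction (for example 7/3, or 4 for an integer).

1. C_x = -1  [[BA ⟂ BC ⇒ 3x+8y-49=0] ∩ [|C−(3, 5)|²=73/4]]
2. C_y = 13/2  [[BA ⟂ BC ⇒ 3x+8y-49=0] ∩ [|C−(3, 5)|²=73/4]]
   so C = (-1, 13/2)

C = (-1, 13/2)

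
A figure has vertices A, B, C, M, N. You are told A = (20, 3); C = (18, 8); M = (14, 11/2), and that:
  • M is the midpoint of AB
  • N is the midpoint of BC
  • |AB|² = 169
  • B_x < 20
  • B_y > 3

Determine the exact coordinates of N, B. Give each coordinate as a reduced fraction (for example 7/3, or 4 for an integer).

N = (13, 8)
B = (8, 8)

1. B_x = 8  [B = 2·M−A = 2·(14, 11/2)−(20, 3)]
2. B_y = 8  [B = 2·M−A = 2·(14, 11/2)−(20, 3)]
   so B = (8, 8)
3. N_x = 13  [2·N = B+C = (8, 8)+(18, 8)]
4. N_y = 8  [2·N = B+C = (8, 8)+(18, 8)]
   so N = (13, 8)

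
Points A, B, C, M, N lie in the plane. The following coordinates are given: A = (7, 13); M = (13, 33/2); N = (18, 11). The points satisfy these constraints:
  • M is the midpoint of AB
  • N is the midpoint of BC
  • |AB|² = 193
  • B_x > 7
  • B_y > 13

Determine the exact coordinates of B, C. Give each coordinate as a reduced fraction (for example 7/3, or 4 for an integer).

B = (19, 20)
C = (17, 2)

1. B_x = 19  [B = 2·M−A = 2·(13, 33/2)−(7, 13)]
2. B_y = 20  [B = 2·M−A = 2·(13, 33/2)−(7, 13)]
   so B = (19, 20)
3. C_x = 17  [C = 2·N−B = 2·(18, 11)−(19, 20)]
4. C_y = 2  [C = 2·N−B = 2·(18, 11)−(19, 20)]
   so C = (17, 2)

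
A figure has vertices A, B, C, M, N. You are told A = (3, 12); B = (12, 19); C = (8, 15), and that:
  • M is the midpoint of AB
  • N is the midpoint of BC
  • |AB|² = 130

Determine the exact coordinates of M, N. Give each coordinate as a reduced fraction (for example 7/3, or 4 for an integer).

M = (15/2, 31/2)
N = (10, 17)

1. M_x = 15/2  [2·M = A+B = (3, 12)+(12, 19)]
2. M_y = 31/2  [2·M = A+B = (3, 12)+(12, 19)]
   so M = (15/2, 31/2)
3. N_x = 10  [2·N = B+C = (12, 19)+(8, 15)]
4. N_y = 17  [2·N = B+C = (12, 19)+(8, 15)]
   so N = (10, 17)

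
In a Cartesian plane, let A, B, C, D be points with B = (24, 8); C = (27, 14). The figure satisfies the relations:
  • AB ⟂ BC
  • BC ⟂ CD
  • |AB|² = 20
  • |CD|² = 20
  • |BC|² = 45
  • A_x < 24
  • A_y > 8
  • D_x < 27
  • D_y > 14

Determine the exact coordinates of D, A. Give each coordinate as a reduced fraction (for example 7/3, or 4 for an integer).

1. D_x = 23  [[BC ⟂ CD ⇒ 3x+6y-165=0] ∩ [|D−(27, 14)|²=20]]
2. D_y = 16  [[BC ⟂ CD ⇒ 3x+6y-165=0] ∩ [|D−(27, 14)|²=20]]
   so D = (23, 16)
3. A_x = 20  [[AB ⟂ BC ⇒ -3x-6y+120=0] ∩ [|A−(24, 8)|²=20]]
4. A_y = 10  [[AB ⟂ BC ⇒ -3x-6y+120=0] ∩ [|A−(24, 8)|²=20]]
   so A = (20, 10)

D = (23, 16)
A = (20, 10)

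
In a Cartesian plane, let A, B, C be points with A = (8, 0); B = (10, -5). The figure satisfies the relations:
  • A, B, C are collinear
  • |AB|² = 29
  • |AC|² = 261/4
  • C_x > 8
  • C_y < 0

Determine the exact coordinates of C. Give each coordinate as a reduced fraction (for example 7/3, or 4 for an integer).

1. C_x = 11  [[A, B, C are collinear ⇒ 5x+2y-40=0] ∩ [|C−(8, 0)|²=261/4]]
2. C_y = -15/2  [[A, B, C are collinear ⇒ 5x+2y-40=0] ∩ [|C−(8, 0)|²=261/4]]
   so C = (11, -15/2)

C = (11, -15/2)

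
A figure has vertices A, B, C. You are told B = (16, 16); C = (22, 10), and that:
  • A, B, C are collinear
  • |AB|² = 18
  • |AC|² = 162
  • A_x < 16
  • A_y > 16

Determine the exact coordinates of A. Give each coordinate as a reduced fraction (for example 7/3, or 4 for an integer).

1. A_x = 13  [[A, B, C are collinear ⇒ 6x+6y-192=0] ∩ [|A−(16, 16)|²=18]]
2. A_y = 19  [[A, B, C are collinear ⇒ 6x+6y-192=0] ∩ [|A−(16, 16)|²=18]]
   so A = (13, 19)

A = (13, 19)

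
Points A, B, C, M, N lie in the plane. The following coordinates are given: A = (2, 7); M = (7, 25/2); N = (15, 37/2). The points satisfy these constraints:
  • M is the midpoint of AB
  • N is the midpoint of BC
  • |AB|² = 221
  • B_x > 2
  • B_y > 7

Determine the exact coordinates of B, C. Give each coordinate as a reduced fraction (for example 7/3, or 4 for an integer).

1. B_x = 12  [B = 2·M−A = 2·(7, 25/2)−(2, 7)]
2. B_y = 18  [B = 2·M−A = 2·(7, 25/2)−(2, 7)]
   so B = (12, 18)
3. C_x = 18  [C = 2·N−B = 2·(15, 37/2)−(12, 18)]
4. C_y = 19  [C = 2·N−B = 2·(15, 37/2)−(12, 18)]
   so C = (18, 19)

B = (12, 18)
C = (18, 19)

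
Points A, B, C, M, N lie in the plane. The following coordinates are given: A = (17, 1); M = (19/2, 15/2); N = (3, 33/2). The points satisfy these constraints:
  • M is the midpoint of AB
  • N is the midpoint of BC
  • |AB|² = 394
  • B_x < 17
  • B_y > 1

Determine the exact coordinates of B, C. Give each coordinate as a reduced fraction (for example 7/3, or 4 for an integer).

1. B_x = 2  [B = 2·M−A = 2·(19/2, 15/2)−(17, 1)]
2. B_y = 14  [B = 2·M−A = 2·(19/2, 15/2)−(17, 1)]
   so B = (2, 14)
3. C_x = 4  [C = 2·N−B = 2·(3, 33/2)−(2, 14)]
4. C_y = 19  [C = 2·N−B = 2·(3, 33/2)−(2, 14)]
   so C = (4, 19)

B = (2, 14)
C = (4, 19)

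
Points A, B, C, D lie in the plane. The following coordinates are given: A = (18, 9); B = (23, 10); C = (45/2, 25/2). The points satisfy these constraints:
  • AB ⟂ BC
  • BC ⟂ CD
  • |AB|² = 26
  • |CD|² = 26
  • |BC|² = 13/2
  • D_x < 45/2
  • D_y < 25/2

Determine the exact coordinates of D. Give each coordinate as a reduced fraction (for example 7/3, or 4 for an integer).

1. D_x = 35/2  [[BC ⟂ CD ⇒ -1/2x+5/2y-20=0] ∩ [|D−(45/2, 25/2)|²=26]]
2. D_y = 23/2  [[BC ⟂ CD ⇒ -1/2x+5/2y-20=0] ∩ [|D−(45/2, 25/2)|²=26]]
   so D = (35/2, 23/2)

D = (35/2, 23/2)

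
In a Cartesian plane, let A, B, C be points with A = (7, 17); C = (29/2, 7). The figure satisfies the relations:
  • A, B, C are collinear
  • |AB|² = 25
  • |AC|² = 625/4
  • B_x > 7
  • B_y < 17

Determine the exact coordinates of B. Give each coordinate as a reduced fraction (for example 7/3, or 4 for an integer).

1. B_x = 10  [[A, B, C are collinear ⇒ -10x-15/2y+395/2=0] ∩ [|B−(7, 17)|²=25]]
2. B_y = 13  [[A, B, C are collinear ⇒ -10x-15/2y+395/2=0] ∩ [|B−(7, 17)|²=25]]
   so B = (10, 13)

B = (10, 13)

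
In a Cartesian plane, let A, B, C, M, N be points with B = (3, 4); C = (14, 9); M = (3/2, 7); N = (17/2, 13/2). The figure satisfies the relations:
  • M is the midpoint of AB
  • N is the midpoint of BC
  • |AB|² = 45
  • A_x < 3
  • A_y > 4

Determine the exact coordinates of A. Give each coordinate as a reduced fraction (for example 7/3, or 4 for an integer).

A = (0, 10)

1. A_x = 0  [A = 2·M−B = 2·(3/2, 7)−(3, 4)]
2. A_y = 10  [A = 2·M−B = 2·(3/2, 7)−(3, 4)]
   so A = (0, 10)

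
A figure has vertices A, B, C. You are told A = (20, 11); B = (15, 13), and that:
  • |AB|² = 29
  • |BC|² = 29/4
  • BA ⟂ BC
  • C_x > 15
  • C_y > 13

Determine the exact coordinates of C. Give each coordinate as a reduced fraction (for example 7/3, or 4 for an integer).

1. C_x = 16  [[BA ⟂ BC ⇒ 5x-2y-49=0] ∩ [|C−(15, 13)|²=29/4]]
2. C_y = 31/2  [[BA ⟂ BC ⇒ 5x-2y-49=0] ∩ [|C−(15, 13)|²=29/4]]
   so C = (16, 31/2)

C = (16, 31/2)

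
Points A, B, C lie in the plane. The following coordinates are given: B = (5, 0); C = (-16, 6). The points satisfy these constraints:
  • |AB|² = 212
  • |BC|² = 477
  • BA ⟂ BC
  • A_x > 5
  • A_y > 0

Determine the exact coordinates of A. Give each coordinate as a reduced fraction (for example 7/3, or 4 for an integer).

1. A_x = 9  [[BA ⟂ BC ⇒ -21x+6y+105=0] ∩ [|A−(5, 0)|²=212]]
2. A_y = 14  [[BA ⟂ BC ⇒ -21x+6y+105=0] ∩ [|A−(5, 0)|²=212]]
   so A = (9, 14)

A = (9, 14)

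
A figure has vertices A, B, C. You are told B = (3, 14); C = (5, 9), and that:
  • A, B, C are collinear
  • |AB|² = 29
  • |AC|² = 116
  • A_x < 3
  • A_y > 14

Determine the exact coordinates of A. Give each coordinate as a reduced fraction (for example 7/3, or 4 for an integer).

A = (1, 19)

1. A_x = 1  [[A, B, C are collinear ⇒ 5x+2y-43=0] ∩ [|A−(3, 14)|²=29]]
2. A_y = 19  [[A, B, C are collinear ⇒ 5x+2y-43=0] ∩ [|A−(3, 14)|²=29]]
   so A = (1, 19)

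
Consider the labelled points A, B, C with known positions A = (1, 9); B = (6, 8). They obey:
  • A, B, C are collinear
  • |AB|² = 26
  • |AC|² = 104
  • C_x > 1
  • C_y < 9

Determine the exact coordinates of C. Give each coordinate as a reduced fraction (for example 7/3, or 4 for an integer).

1. C_x = 11  [[A, B, C are collinear ⇒ 1x+5y-46=0] ∩ [|C−(1, 9)|²=104]]
2. C_y = 7  [[A, B, C are collinear ⇒ 1x+5y-46=0] ∩ [|C−(1, 9)|²=104]]
   so C = (11, 7)

C = (11, 7)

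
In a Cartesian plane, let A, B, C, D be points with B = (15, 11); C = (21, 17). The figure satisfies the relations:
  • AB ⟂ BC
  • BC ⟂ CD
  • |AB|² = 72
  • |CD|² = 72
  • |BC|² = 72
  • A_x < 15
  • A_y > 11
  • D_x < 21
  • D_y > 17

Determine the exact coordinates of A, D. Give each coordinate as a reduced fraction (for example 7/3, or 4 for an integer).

1. A_x = 9  [[AB ⟂ BC ⇒ -6x-6y+156=0] ∩ [|A−(15, 11)|²=72]]
2. A_y = 17  [[AB ⟂ BC ⇒ -6x-6y+156=0] ∩ [|A−(15, 11)|²=72]]
   so A = (9, 17)
3. D_x = 15  [[BC ⟂ CD ⇒ 6x+6y-228=0] ∩ [|D−(21, 17)|²=72]]
4. D_y = 23  [[BC ⟂ CD ⇒ 6x+6y-228=0] ∩ [|D−(21, 17)|²=72]]
   so D = (15, 23)

A = (9, 17)
D = (15, 23)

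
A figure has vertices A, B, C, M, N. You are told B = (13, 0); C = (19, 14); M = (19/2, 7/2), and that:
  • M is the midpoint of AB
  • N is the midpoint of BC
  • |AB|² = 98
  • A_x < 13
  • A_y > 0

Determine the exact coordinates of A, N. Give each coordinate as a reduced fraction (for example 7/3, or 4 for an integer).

A = (6, 7)
N = (16, 7)

1. A_x = 6  [A = 2·M−B = 2·(19/2, 7/2)−(13, 0)]
2. A_y = 7  [A = 2·M−B = 2·(19/2, 7/2)−(13, 0)]
   so A = (6, 7)
3. N_x = 16  [2·N = B+C = (13, 0)+(19, 14)]
4. N_y = 7  [2·N = B+C = (13, 0)+(19, 14)]
   so N = (16, 7)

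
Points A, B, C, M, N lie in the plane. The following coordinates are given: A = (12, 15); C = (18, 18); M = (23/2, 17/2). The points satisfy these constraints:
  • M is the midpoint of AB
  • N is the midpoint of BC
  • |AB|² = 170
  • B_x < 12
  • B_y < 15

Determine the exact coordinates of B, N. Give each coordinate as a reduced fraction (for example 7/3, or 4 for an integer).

1. B_x = 11  [B = 2·M−A = 2·(23/2, 17/2)−(12, 15)]
2. B_y = 2  [B = 2·M−A = 2·(23/2, 17/2)−(12, 15)]
   so B = (11, 2)
3. N_x = 29/2  [2·N = B+C = (11, 2)+(18, 18)]
4. N_y = 10  [2·N = B+C = (11, 2)+(18, 18)]
   so N = (29/2, 10)

B = (11, 2)
N = (29/2, 10)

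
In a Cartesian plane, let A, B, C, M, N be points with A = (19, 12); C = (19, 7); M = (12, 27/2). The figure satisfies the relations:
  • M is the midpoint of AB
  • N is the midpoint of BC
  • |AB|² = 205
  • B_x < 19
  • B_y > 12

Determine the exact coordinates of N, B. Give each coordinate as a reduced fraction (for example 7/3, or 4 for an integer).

1. B_x = 5  [B = 2·M−A = 2·(12, 27/2)−(19, 12)]
2. B_y = 15  [B = 2·M−A = 2·(12, 27/2)−(19, 12)]
   so B = (5, 15)
3. N_x = 12  [2·N = B+C = (5, 15)+(19, 7)]
4. N_y = 11  [2·N = B+C = (5, 15)+(19, 7)]
   so N = (12, 11)

N = (12, 11)
B = (5, 15)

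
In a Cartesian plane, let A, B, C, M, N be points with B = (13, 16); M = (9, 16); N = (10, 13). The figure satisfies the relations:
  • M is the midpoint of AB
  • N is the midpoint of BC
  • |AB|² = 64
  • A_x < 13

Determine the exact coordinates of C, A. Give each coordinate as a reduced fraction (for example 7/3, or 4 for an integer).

1. A_x = 5  [A = 2·M−B = 2·(9, 16)−(13, 16)]
2. A_y = 16  [A = 2·M−B = 2·(9, 16)−(13, 16)]
   so A = (5, 16)
3. C_x = 7  [C = 2·N−B = 2·(10, 13)−(13, 16)]
4. C_y = 10  [C = 2·N−B = 2·(10, 13)−(13, 16)]
   so C = (7, 10)

C = (7, 10)
A = (5, 16)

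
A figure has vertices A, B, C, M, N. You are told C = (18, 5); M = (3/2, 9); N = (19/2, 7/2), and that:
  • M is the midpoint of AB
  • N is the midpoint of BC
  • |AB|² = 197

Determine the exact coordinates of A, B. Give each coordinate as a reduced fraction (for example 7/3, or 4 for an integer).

A = (2, 16)
B = (1, 2)

1. B_x = 1  [B = 2·N−C = 2·(19/2, 7/2)−(18, 5)]
2. B_y = 2  [B = 2·N−C = 2·(19/2, 7/2)−(18, 5)]
   so B = (1, 2)
3. A_x = 2  [A = 2·M−B = 2·(3/2, 9)−(1, 2)]
4. A_y = 16  [A = 2·M−B = 2·(3/2, 9)−(1, 2)]
   so A = (2, 16)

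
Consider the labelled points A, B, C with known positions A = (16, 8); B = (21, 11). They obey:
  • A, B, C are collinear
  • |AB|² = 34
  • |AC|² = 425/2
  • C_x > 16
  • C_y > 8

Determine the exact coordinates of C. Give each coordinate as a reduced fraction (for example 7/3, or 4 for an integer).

C = (57/2, 31/2)

1. C_x = 57/2  [[A, B, C are collinear ⇒ -3x+5y+8=0] ∩ [|C−(16, 8)|²=425/2]]
2. C_y = 31/2  [[A, B, C are collinear ⇒ -3x+5y+8=0] ∩ [|C−(16, 8)|²=425/2]]
   so C = (57/2, 31/2)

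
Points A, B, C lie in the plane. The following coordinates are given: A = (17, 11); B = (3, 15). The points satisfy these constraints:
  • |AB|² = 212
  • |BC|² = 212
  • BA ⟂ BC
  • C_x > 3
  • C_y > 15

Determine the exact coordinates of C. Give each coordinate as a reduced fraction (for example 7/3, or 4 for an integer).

1. C_x = 7  [[BA ⟂ BC ⇒ 14x-4y+18=0] ∩ [|C−(3, 15)|²=212]]
2. C_y = 29  [[BA ⟂ BC ⇒ 14x-4y+18=0] ∩ [|C−(3, 15)|²=212]]
   so C = (7, 29)

C = (7, 29)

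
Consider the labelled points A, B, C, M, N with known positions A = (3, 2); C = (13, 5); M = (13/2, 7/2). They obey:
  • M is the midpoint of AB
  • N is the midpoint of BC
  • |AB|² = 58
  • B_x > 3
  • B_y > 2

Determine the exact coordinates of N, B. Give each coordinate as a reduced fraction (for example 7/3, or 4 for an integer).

N = (23/2, 5)
B = (10, 5)

1. B_x = 10  [B = 2·M−A = 2·(13/2, 7/2)−(3, 2)]
2. B_y = 5  [B = 2·M−A = 2·(13/2, 7/2)−(3, 2)]
   so B = (10, 5)
3. N_x = 23/2  [2·N = B+C = (10, 5)+(13, 5)]
4. N_y = 5  [2·N = B+C = (10, 5)+(13, 5)]
   so N = (23/2, 5)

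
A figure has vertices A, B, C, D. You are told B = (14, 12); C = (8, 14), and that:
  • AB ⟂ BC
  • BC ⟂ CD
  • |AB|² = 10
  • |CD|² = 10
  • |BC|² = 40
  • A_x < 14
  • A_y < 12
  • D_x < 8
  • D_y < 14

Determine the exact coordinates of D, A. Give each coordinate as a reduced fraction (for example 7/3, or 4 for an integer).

1. D_x = 7  [[BC ⟂ CD ⇒ -6x+2y+20=0] ∩ [|D−(8, 14)|²=10]]
2. D_y = 11  [[BC ⟂ CD ⇒ -6x+2y+20=0] ∩ [|D−(8, 14)|²=10]]
   so D = (7, 11)
3. A_x = 13  [[AB ⟂ BC ⇒ 6x-2y-60=0] ∩ [|A−(14, 12)|²=10]]
4. A_y = 9  [[AB ⟂ BC ⇒ 6x-2y-60=0] ∩ [|A−(14, 12)|²=10]]
   so A = (13, 9)

D = (7, 11)
A = (13, 9)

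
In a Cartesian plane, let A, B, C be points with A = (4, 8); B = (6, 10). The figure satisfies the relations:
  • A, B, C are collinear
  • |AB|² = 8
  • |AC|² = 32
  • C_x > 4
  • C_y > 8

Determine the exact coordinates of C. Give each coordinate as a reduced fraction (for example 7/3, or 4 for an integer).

C = (8, 12)

1. C_x = 8  [[A, B, C are collinear ⇒ -2x+2y-8=0] ∩ [|C−(4, 8)|²=32]]
2. C_y = 12  [[A, B, C are collinear ⇒ -2x+2y-8=0] ∩ [|C−(4, 8)|²=32]]
   so C = (8, 12)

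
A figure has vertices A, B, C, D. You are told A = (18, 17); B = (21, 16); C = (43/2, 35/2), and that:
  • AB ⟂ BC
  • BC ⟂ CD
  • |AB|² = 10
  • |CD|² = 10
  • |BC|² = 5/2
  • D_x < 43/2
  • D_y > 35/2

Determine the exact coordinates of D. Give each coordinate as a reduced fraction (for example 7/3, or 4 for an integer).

1. D_x = 37/2  [[BC ⟂ CD ⇒ 1/2x+3/2y-37=0] ∩ [|D−(43/2, 35/2)|²=10]]
2. D_y = 37/2  [[BC ⟂ CD ⇒ 1/2x+3/2y-37=0] ∩ [|D−(43/2, 35/2)|²=10]]
   so D = (37/2, 37/2)

D = (37/2, 37/2)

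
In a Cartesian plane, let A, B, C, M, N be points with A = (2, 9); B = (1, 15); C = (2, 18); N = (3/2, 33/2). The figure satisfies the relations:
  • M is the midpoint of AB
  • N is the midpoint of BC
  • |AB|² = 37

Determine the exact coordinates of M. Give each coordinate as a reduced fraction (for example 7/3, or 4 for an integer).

1. M_x = 3/2  [2·M = A+B = (2, 9)+(1, 15)]
2. M_y = 12  [2·M = A+B = (2, 9)+(1, 15)]
   so M = (3/2, 12)

M = (3/2, 12)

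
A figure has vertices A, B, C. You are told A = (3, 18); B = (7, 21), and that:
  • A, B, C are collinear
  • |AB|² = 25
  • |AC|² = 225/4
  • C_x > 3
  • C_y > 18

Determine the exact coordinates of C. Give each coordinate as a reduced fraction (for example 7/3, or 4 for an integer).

1. C_x = 9  [[A, B, C are collinear ⇒ -3x+4y-63=0] ∩ [|C−(3, 18)|²=225/4]]
2. C_y = 45/2  [[A, B, C are collinear ⇒ -3x+4y-63=0] ∩ [|C−(3, 18)|²=225/4]]
   so C = (9, 45/2)

C = (9, 45/2)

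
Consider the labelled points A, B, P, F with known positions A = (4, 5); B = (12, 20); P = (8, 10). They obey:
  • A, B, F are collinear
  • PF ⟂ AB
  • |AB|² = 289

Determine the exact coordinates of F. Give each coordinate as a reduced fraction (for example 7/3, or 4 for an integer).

1. F_x = 2012/289  [[A, B, F are collinear ⇒ -15x+8y+20=0] ∩ [PF ⟂ AB ⇒ 8x+15y-214=0]]
2. F_y = 3050/289  [[A, B, F are collinear ⇒ -15x+8y+20=0] ∩ [PF ⟂ AB ⇒ 8x+15y-214=0]]
   so F = (2012/289, 3050/289)

F = (2012/289, 3050/289)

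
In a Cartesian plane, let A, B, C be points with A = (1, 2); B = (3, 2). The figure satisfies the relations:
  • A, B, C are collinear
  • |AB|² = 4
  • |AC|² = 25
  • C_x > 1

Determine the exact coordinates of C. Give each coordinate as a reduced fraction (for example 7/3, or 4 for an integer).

C = (6, 2)

1. C_x = 6  [[A, B, C are collinear ⇒ 2y-4=0] ∩ [|C−(1, 2)|²=25]]
2. C_y = 2  [[A, B, C are collinear ⇒ 2y-4=0] ∩ [|C−(1, 2)|²=25]]
   so C = (6, 2)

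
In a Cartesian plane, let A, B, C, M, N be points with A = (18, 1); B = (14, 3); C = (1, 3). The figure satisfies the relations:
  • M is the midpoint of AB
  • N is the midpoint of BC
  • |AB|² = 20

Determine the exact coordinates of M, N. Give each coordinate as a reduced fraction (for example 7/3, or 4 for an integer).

M = (16, 2)
N = (15/2, 3)

1. M_x = 16  [2·M = A+B = (18, 1)+(14, 3)]
2. M_y = 2  [2·M = A+B = (18, 1)+(14, 3)]
   so M = (16, 2)
3. N_x = 15/2  [2·N = B+C = (14, 3)+(1, 3)]
4. N_y = 3  [2·N = B+C = (14, 3)+(1, 3)]
   so N = (15/2, 3)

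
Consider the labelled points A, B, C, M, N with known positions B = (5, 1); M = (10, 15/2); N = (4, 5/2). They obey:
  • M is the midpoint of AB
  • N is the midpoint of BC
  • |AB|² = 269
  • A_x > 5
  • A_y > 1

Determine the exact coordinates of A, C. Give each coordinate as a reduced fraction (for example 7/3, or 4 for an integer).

1. A_x = 15  [A = 2·M−B = 2·(10, 15/2)−(5, 1)]
2. A_y = 14  [A = 2·M−B = 2·(10, 15/2)−(5, 1)]
   so A = (15, 14)
3. C_x = 3  [C = 2·N−B = 2·(4, 5/2)−(5, 1)]
4. C_y = 4  [C = 2·N−B = 2·(4, 5/2)−(5, 1)]
   so C = (3, 4)

A = (15, 14)
C = (3, 4)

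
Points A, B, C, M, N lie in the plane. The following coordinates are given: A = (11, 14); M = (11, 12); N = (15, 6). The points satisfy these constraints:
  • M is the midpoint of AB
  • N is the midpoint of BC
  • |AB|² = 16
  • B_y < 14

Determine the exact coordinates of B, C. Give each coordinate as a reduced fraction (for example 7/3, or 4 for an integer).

B = (11, 10)
C = (19, 2)

1. B_x = 11  [B = 2·M−A = 2·(11, 12)−(11, 14)]
2. B_y = 10  [B = 2·M−A = 2·(11, 12)−(11, 14)]
   so B = (11, 10)
3. C_x = 19  [C = 2·N−B = 2·(15, 6)−(11, 10)]
4. C_y = 2  [C = 2·N−B = 2·(15, 6)−(11, 10)]
   so C = (19, 2)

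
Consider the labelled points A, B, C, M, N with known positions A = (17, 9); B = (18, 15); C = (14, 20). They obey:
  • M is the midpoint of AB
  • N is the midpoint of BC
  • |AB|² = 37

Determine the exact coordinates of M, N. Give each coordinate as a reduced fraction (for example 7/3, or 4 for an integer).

M = (35/2, 12)
N = (16, 35/2)

1. M_x = 35/2  [2·M = A+B = (17, 9)+(18, 15)]
2. M_y = 12  [2·M = A+B = (17, 9)+(18, 15)]
   so M = (35/2, 12)
3. N_x = 16  [2·N = B+C = (18, 15)+(14, 20)]
4. N_y = 35/2  [2·N = B+C = (18, 15)+(14, 20)]
   so N = (16, 35/2)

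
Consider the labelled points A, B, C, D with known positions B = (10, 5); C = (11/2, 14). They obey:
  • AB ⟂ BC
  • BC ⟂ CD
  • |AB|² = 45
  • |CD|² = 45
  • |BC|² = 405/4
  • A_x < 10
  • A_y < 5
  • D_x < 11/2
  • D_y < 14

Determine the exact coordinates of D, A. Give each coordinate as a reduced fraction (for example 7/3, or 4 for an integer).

1. D_x = -1/2  [[BC ⟂ CD ⇒ -9/2x+9y-405/4=0] ∩ [|D−(11/2, 14)|²=45]]
2. D_y = 11  [[BC ⟂ CD ⇒ -9/2x+9y-405/4=0] ∩ [|D−(11/2, 14)|²=45]]
   so D = (-1/2, 11)
3. A_x = 4  [[AB ⟂ BC ⇒ 9/2x-9y=0] ∩ [|A−(10, 5)|²=45]]
4. A_y = 2  [[AB ⟂ BC ⇒ 9/2x-9y=0] ∩ [|A−(10, 5)|²=45]]
   so A = (4, 2)

D = (-1/2, 11)
A = (4, 2)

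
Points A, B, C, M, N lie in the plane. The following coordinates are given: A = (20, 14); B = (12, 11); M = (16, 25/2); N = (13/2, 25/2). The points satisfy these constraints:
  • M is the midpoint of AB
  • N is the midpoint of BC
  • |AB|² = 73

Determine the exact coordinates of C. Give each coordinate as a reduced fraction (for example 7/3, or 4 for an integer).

C = (1, 14)

1. C_x = 1  [C = 2·N−B = 2·(13/2, 25/2)−(12, 11)]
2. C_y = 14  [C = 2·N−B = 2·(13/2, 25/2)−(12, 11)]
   so C = (1, 14)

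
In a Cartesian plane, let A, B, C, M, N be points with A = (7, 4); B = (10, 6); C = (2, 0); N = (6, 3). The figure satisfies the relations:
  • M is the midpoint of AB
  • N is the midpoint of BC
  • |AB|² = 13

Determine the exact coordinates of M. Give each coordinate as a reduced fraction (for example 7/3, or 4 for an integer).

1. M_x = 17/2  [2·M = A+B = (7, 4)+(10, 6)]
2. M_y = 5  [2·M = A+B = (7, 4)+(10, 6)]
   so M = (17/2, 5)

M = (17/2, 5)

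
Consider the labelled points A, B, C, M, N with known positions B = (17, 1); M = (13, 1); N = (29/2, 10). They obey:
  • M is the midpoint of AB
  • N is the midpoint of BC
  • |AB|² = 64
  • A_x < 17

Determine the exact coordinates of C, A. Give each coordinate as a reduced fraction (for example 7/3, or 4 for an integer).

1. A_x = 9  [A = 2·M−B = 2·(13, 1)−(17, 1)]
2. A_y = 1  [A = 2·M−B = 2·(13, 1)−(17, 1)]
   so A = (9, 1)
3. C_x = 12  [C = 2·N−B = 2·(29/2, 10)−(17, 1)]
4. C_y = 19  [C = 2·N−B = 2·(29/2, 10)−(17, 1)]
   so C = (12, 19)

C = (12, 19)
A = (9, 1)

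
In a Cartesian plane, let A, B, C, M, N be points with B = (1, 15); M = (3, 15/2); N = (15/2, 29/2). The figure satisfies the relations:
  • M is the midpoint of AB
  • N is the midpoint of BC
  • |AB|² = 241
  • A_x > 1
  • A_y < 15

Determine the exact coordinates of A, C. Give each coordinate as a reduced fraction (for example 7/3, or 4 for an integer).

1. A_x = 5  [A = 2·M−B = 2·(3, 15/2)−(1, 15)]
2. A_y = 0  [A = 2·M−B = 2·(3, 15/2)−(1, 15)]
   so A = (5, 0)
3. C_x = 14  [C = 2·N−B = 2·(15/2, 29/2)−(1, 15)]
4. C_y = 14  [C = 2·N−B = 2·(15/2, 29/2)−(1, 15)]
   so C = (14, 14)

A = (5, 0)
C = (14, 14)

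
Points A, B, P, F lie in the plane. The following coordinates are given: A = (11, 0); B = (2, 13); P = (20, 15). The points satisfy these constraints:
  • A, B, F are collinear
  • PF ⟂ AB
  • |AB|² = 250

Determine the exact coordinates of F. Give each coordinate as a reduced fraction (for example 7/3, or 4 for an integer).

F = (862/125, 741/125)

1. F_x = 862/125  [[A, B, F are collinear ⇒ -13x-9y+143=0] ∩ [PF ⟂ AB ⇒ -9x+13y-15=0]]
2. F_y = 741/125  [[A, B, F are collinear ⇒ -13x-9y+143=0] ∩ [PF ⟂ AB ⇒ -9x+13y-15=0]]
   so F = (862/125, 741/125)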